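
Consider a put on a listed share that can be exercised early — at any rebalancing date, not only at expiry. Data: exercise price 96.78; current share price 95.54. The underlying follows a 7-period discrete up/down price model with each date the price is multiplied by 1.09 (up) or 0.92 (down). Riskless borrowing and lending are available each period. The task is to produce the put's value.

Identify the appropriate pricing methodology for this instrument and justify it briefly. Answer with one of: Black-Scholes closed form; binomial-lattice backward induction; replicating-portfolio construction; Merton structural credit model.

framework: binomial-lattice backward induction

Key observation: the exercise right at every one of the 7 steps is what matters: each node needs max(96.78 − S, continuation), which only the stepwise tree valuation starting from spot 95.54 delivers.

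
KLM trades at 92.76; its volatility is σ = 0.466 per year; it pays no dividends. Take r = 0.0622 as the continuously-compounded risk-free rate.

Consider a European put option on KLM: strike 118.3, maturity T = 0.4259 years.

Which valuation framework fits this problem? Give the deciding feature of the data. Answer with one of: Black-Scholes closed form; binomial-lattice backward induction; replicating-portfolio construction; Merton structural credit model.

framework: Black-Scholes closed form

Key observation: with KLM following a GBM at constant σ and r, the European put struck at 118.3 prices in closed form — nothing here needs a stepwise model or a balance sheet.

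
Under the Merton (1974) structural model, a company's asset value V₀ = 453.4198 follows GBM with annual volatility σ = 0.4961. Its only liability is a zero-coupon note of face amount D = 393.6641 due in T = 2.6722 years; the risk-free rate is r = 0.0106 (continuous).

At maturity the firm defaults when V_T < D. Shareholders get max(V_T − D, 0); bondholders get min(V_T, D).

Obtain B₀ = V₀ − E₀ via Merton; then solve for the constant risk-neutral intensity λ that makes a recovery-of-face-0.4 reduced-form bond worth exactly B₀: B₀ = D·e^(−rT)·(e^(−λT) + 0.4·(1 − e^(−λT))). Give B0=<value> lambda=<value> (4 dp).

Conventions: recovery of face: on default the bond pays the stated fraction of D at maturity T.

B0=283.7039 lambda=0.2110

With assets at 453.4198 and a single debt payment of 393.6641 at 2.6722 years:
d₁ = [ln(V₀/D) + (r + σ²/2)T] / (σ√T)
   = [ln(453.4198/393.6641) + (0.0106 + 0.5·0.4961²)·2.6722] / (0.4961·√2.6722)
   = [0.141320 + 0.357160] / 0.810968 = 0.614673
d₂ = d₁ − σ√T = 0.614673 − 0.810968 = -0.196295
N(d₁) = 0.730615,  N(d₂) = 0.422190,  e^(−rT) = 0.972072
E₀ = V₀·N(d₁) − D·e^(−rT)·N(d₂)
   = 453.4198·0.730615 − 393.6641·0.972072·0.422190 = 169.715889
B₀ = V₀ − E₀ = 453.4198 − 169.715889 = 283.703911
e^(−λT) = (B₀·e^(rT)/D − 0.4)/(1 − 0.4) = (283.7039·1.028730/393.6641 − 0.4)/0.6 = 0.56896712
λ = −ln(0.56896712)/2.6722 = 0.211037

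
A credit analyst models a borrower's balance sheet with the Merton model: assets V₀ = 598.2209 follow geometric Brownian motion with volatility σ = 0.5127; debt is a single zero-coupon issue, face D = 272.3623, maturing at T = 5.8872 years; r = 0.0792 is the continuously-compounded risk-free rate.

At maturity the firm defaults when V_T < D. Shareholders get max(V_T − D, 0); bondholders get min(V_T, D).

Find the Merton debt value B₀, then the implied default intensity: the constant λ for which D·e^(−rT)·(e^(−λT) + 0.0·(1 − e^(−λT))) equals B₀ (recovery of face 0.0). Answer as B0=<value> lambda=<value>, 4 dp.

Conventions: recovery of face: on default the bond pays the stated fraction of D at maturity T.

Work the structural quantities from V₀ = 598.2209 against face 272.3623:
d₁ = [ln(V₀/D) + (r + σ²/2)T] / (σ√T)
   = [ln(598.2209/272.3623) + (0.0792 + 0.5·0.5127²)·5.8872] / (0.5127·√5.8872)
   = [0.786827 + 1.240025] / 1.243992 = 1.629312
d₂ = d₁ − σ√T = 1.629312 − 1.243992 = 0.385320
N(d₁) = 0.948377,  N(d₂) = 0.650000,  e^(−rT) = 0.627340
E₀ = V₀·N(d₁) − D·e^(−rT)·N(d₂)
   = 598.2209·0.948377 − 272.3623·0.627340·0.650000 = 456.277210
B₀ = V₀ − E₀ = 598.2209 − 456.277210 = 141.943690
e^(−λT) = (B₀·e^(rT)/D − 0)/(1 − 0) = (141.9437·1.594031/272.3623 − 0)/1 = 0.83074165
λ = −ln(0.83074165)/5.8872 = 0.031498

B0=141.9437 lambda=0.0315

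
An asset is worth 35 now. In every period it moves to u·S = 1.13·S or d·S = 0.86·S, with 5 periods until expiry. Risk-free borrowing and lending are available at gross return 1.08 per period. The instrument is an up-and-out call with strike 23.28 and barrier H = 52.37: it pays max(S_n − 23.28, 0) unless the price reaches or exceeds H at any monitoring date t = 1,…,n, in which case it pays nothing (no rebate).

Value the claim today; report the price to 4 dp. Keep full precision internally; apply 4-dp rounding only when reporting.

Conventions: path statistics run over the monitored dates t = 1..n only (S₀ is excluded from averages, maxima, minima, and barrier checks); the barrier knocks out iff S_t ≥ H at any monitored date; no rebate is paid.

price = 7.6569

Set p* = 0.8148 (from d < R < u); the path-dependent value is the discounted p*-expectation over all price paths.
Enumerate all 2^5 = 32 price paths (U = up ×1.13, D = down ×0.86); each path with k up-moves has probability p*^k·(1−p*)^(5−k).
DDDDD: M=30.1000, payoff=0.0000, prob=0.000218
UDDDD: M=39.5500, payoff=0.0000, prob=0.000958
DUDDD: M=34.0130, payoff=0.0000, prob=0.000958
UUDDD: M=44.6915, payoff=5.1463, prob=0.004216
DDUDD: M=30.1000, payoff=0.0000, prob=0.000958
UDUDD: M=39.5500, payoff=5.1463, prob=0.004216
DUUDD: M=38.4347, payoff=5.1463, prob=0.004216
UUUDD: M=50.5014, payoff=14.0708, prob=0.018552
DDDUD: M=30.1000, payoff=0.0000, prob=0.000958
UDDUD: M=39.5500, payoff=5.1463, prob=0.004216
DUDUD: M=34.0130, payoff=5.1463, prob=0.004216
UUDUD: M=44.6915, payoff=14.0708, prob=0.018552
DDUUD: M=33.0538, payoff=5.1463, prob=0.004216
UDUUD: M=43.4312, payoff=14.0708, prob=0.018552
DUUUD: M=43.4312, payoff=14.0708, prob=0.018552
UUUUD: M=57.0666, payoff=0.0000, prob=0.081629
DDDDU: M=30.1000, payoff=0.0000, prob=0.000958
UDDDU: M=39.5500, payoff=5.1463, prob=0.004216
DUDDU: M=34.0130, payoff=5.1463, prob=0.004216
UUDDU: M=44.6915, payoff=14.0708, prob=0.018552
DDUDU: M=30.1000, payoff=5.1463, prob=0.004216
UDUDU: M=39.5500, payoff=14.0708, prob=0.018552
DUUDU: M=38.4347, payoff=14.0708, prob=0.018552
UUUDU: M=50.5014, payoff=25.7973, prob=0.081629
DDDUU: M=30.1000, payoff=5.1463, prob=0.004216
UDDUU: M=39.5500, payoff=14.0708, prob=0.018552
DUDUU: M=37.3508, payoff=14.0708, prob=0.018552
UUDUU: M=49.0773, payoff=25.7973, prob=0.081629
DDUUU: M=37.3508, payoff=14.0708, prob=0.018552
UDUUU: M=49.0773, payoff=25.7973, prob=0.081629
DUUUU: M=49.0773, payoff=25.7973, prob=0.081629
UUUUU: M=64.4852, payoff=0.0000, prob=0.359165
Price = Σ prob·payoff / R^5 = 11.250564 / 1.469328 = 7.6569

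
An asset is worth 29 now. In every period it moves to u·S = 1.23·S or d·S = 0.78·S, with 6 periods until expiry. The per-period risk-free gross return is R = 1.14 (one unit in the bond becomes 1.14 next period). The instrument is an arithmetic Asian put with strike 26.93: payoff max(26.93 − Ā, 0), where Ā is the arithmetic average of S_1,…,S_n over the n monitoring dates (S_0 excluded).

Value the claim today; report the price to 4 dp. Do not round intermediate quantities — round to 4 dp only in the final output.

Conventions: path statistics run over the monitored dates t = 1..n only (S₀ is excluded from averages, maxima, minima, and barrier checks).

No-arbitrage gives p* = (R−d)/(u−d) = 0.8000: enumerate every path, weight its payoff by its p*-probability, and discount by R^6.
Enumerate all 2^6 = 64 price paths (U = up ×1.23, D = down ×0.78); each path with k up-moves has probability p*^k·(1−p*)^(6−k).
DDDDDD: Ā=13.2773, payoff=13.6527, prob=0.000064
UDDDDD: Ā=20.9372, payoff=5.9928, prob=0.000256
DUDDDD: Ā=18.7622, payoff=8.1678, prob=0.000256
UUDDDD: Ā=29.5866, payoff=0.0000, prob=0.001024
DDUDDD: Ā=17.0657, payoff=9.8643, prob=0.000256
UDUDDD: Ā=26.9113, payoff=0.0187, prob=0.001024
DUUDDD: Ā=24.7363, payoff=2.1937, prob=0.001024
UUUDDD: Ā=39.0073, payoff=0.0000, prob=0.004096
DDDUDD: Ā=15.7424, payoff=11.1876, prob=0.000256
UDDUDD: Ā=24.8246, payoff=2.1054, prob=0.001024
DUDUDD: Ā=22.6496, payoff=4.2804, prob=0.001024
UUDUDD: Ā=35.7167, payoff=0.0000, prob=0.004096
DDUUDD: Ā=20.9531, payoff=5.9769, prob=0.001024
UDUUDD: Ā=33.0415, payoff=0.0000, prob=0.004096
DUUUDD: Ā=30.8665, payoff=0.0000, prob=0.004096
UUUUDD: Ā=48.6741, payoff=0.0000, prob=0.016384
DDDDUD: Ā=14.7103, payoff=12.2197, prob=0.000256
UDDDUD: Ā=23.1970, payoff=3.7330, prob=0.001024
DUDDUD: Ā=21.0220, payoff=5.9080, prob=0.001024
UUDDUD: Ā=33.1501, payoff=0.0000, prob=0.004096
DDUDUD: Ā=19.3255, payoff=7.6045, prob=0.001024
UDUDUD: Ā=30.4748, payoff=0.0000, prob=0.004096
DUUDUD: Ā=28.2998, payoff=0.0000, prob=0.004096
UUUDUD: Ā=44.6267, payoff=0.0000, prob=0.016384
DDDUUD: Ā=18.0022, payoff=8.9278, prob=0.001024
UDDUUD: Ā=28.3881, payoff=0.0000, prob=0.004096
DUDUUD: Ā=26.2131, payoff=0.7169, prob=0.004096
UUDUUD: Ā=41.3361, payoff=0.0000, prob=0.016384
DDUUUD: Ā=24.5166, payoff=2.4134, prob=0.004096
UDUUUD: Ā=38.6609, payoff=0.0000, prob=0.016384
DUUUUD: Ā=36.4859, payoff=0.0000, prob=0.016384
UUUUUD: Ā=57.5354, payoff=0.0000, prob=0.065536
DDDDDU: Ā=13.9052, payoff=13.0248, prob=0.000256
UDDDDU: Ā=21.9275, payoff=5.0025, prob=0.001024
DUDDDU: Ā=19.7525, payoff=7.1775, prob=0.001024
UUDDDU: Ā=31.1481, payoff=0.0000, prob=0.004096
DDUDDU: Ā=18.0560, payoff=8.8740, prob=0.001024
UDUDDU: Ā=28.4729, payoff=0.0000, prob=0.004096
DUUDDU: Ā=26.2979, payoff=0.6321, prob=0.004096
UUUDDU: Ā=41.4697, payoff=0.0000, prob=0.016384
DDDUDU: Ā=16.7327, payoff=10.1973, prob=0.001024
UDDUDU: Ā=26.3862, payoff=0.5438, prob=0.004096
DUDUDU: Ā=24.2112, payoff=2.7188, prob=0.004096
UUDUDU: Ā=38.1792, payoff=0.0000, prob=0.016384
DDUUDU: Ā=22.5147, payoff=4.4153, prob=0.004096
UDUUDU: Ā=35.5039, payoff=0.0000, prob=0.016384
DUUUDU: Ā=33.3289, payoff=0.0000, prob=0.016384
UUUUDU: Ā=52.5571, payoff=0.0000, prob=0.065536
DDDDUU: Ā=15.7005, payoff=11.2295, prob=0.001024
UDDDUU: Ā=24.7586, payoff=2.1714, prob=0.004096
DUDDUU: Ā=22.5836, payoff=4.3464, prob=0.004096
UUDDUU: Ā=35.6125, payoff=0.0000, prob=0.016384
DDUDUU: Ā=20.8871, payoff=6.0429, prob=0.004096
UDUDUU: Ā=32.9373, payoff=0.0000, prob=0.016384
DUUDUU: Ā=30.7623, payoff=0.0000, prob=0.016384
UUUDUU: Ā=48.5097, payoff=0.0000, prob=0.065536
DDDUUU: Ā=19.5638, payoff=7.3662, prob=0.004096
UDDUUU: Ā=30.8506, payoff=0.0000, prob=0.016384
DUDUUU: Ā=28.6756, payoff=0.0000, prob=0.016384
UUDUUU: Ā=45.2192, payoff=0.0000, prob=0.065536
DDUUUU: Ā=26.9791, payoff=0.0000, prob=0.016384
UDUUUU: Ā=42.5439, payoff=0.0000, prob=0.065536
DUUUUU: Ā=40.3689, payoff=0.0000, prob=0.065536
UUUUUU: Ā=63.6587, payoff=0.0000, prob=0.262144
Price = Σ prob·payoff / R^6 = 0.230058 / 2.194973 = 0.1048

price = 0.1048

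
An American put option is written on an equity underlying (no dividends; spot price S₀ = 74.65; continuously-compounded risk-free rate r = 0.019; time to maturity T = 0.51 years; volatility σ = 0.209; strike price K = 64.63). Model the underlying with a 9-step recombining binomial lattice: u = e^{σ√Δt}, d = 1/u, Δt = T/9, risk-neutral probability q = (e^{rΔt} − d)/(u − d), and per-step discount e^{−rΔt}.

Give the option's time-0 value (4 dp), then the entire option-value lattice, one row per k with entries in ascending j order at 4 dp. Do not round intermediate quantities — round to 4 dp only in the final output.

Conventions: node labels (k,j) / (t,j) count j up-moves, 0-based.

Δt=0.05667  u=1.05101  d=0.95147  q=0.49839  discount=0.99892
step 9 (expiry): payoffs max(K−S,0) = 16.9247 11.9336 6.4204 0.3303 0.0000 0.0000 0.0000 0.0000 0.0000 0.0000
k=8: (k=8,j=0): S=50.1388, K−S=14.4912, hold=14.4217 ⇒ V=14.4912 exercise | (k=8,j=1): S=55.3844, K−S=9.2456, hold=9.1760 ⇒ V=9.2456 exercise | (k=8,j=2): S=61.1789, K−S=3.4511, hold=3.3815 ⇒ V=3.4511 exercise | (k=8,j=3): S=67.5796, K−S=0.0000, hold=0.1655 ⇒ V=0.1655 continue | (k=8,j=4): S=74.6500, K−S=0.0000, hold=0.0000 ⇒ V=0.0000 continue | (k=8,j=5): S=82.4601, K−S=0.0000, hold=0.0000 ⇒ V=0.0000 continue | (k=8,j=6): S=91.0873, K−S=0.0000, hold=0.0000 ⇒ V=0.0000 continue | (k=8,j=7): S=100.6171, K−S=0.0000, hold=0.0000 ⇒ V=0.0000 continue | (k=8,j=8): S=111.1439, K−S=0.0000, hold=0.0000 ⇒ V=0.0000 continue
k=7: (k=7,j=0): S=52.6964, K−S=11.9336, hold=11.8641 ⇒ V=11.9336 exercise | (k=7,j=1): S=58.2096, K−S=6.4204, hold=6.3508 ⇒ V=6.4204 exercise | (k=7,j=2): S=64.2997, K−S=0.3303, hold=1.8116 ⇒ V=1.8116 continue | (k=7,j=3): S=71.0269, K−S=0.0000, hold=0.0829 ⇒ V=0.0829 continue | (k=7,j=4): S=78.4579, K−S=0.0000, hold=0.0000 ⇒ V=0.0000 continue | (k=7,j=5): S=86.6664, K−S=0.0000, hold=0.0000 ⇒ V=0.0000 continue | (k=7,j=6): S=95.7337, K−S=0.0000, hold=0.0000 ⇒ V=0.0000 continue | (k=7,j=7): S=105.7496, K−S=0.0000, hold=0.0000 ⇒ V=0.0000 continue
k=6: (k=6,j=0): S=55.3844, K−S=9.2456, hold=9.1760 ⇒ V=9.2456 exercise | (k=6,j=1): S=61.1789, K−S=3.4511, hold=4.1190 ⇒ V=4.1190 continue | (k=6,j=2): S=67.5796, K−S=0.0000, hold=0.9491 ⇒ V=0.9491 continue | (k=6,j=3): S=74.6500, K−S=0.0000, hold=0.0416 ⇒ V=0.0416 continue | (k=6,j=4): S=82.4601, K−S=0.0000, hold=0.0000 ⇒ V=0.0000 continue | (k=6,j=5): S=91.0873, K−S=0.0000, hold=0.0000 ⇒ V=0.0000 continue | (k=6,j=6): S=100.6171, K−S=0.0000, hold=0.0000 ⇒ V=0.0000 continue
k=5: (k=5,j=0): S=58.2096, K−S=6.4204, hold=6.6834 ⇒ V=6.6834 continue | (k=5,j=1): S=64.2997, K−S=0.3303, hold=2.5364 ⇒ V=2.5364 continue | (k=5,j=2): S=71.0269, K−S=0.0000, hold=0.4962 ⇒ V=0.4962 continue | (k=5,j=3): S=78.4579, K−S=0.0000, hold=0.0208 ⇒ V=0.0208 continue | (k=5,j=4): S=86.6664, K−S=0.0000, hold=0.0000 ⇒ V=0.0000 continue | (k=5,j=5): S=95.7337, K−S=0.0000, hold=0.0000 ⇒ V=0.0000 continue
k=4: (k=4,j=0): S=61.1789, K−S=3.4511, hold=4.6116 ⇒ V=4.6116 continue | (k=4,j=1): S=67.5796, K−S=0.0000, hold=1.5180 ⇒ V=1.5180 continue | (k=4,j=2): S=74.6500, K−S=0.0000, hold=0.2590 ⇒ V=0.2590 continue | (k=4,j=3): S=82.4601, K−S=0.0000, hold=0.0104 ⇒ V=0.0104 continue | (k=4,j=4): S=91.0873, K−S=0.0000, hold=0.0000 ⇒ V=0.0000 continue
k=3: (k=3,j=0): S=64.2997, K−S=0.3303, hold=3.0665 ⇒ V=3.0665 continue | (k=3,j=1): S=71.0269, K−S=0.0000, hold=0.8896 ⇒ V=0.8896 continue | (k=3,j=2): S=78.4579, K−S=0.0000, hold=0.1350 ⇒ V=0.1350 continue | (k=3,j=3): S=86.6664, K−S=0.0000, hold=0.0052 ⇒ V=0.0052 continue
k=2: (k=2,j=0): S=67.5796, K−S=0.0000, hold=1.9794 ⇒ V=1.9794 continue | (k=2,j=1): S=74.6500, K−S=0.0000, hold=0.5129 ⇒ V=0.5129 continue | (k=2,j=2): S=82.4601, K−S=0.0000, hold=0.0702 ⇒ V=0.0702 continue
k=1: (k=1,j=0): S=71.0269, K−S=0.0000, hold=1.2472 ⇒ V=1.2472 continue | (k=1,j=1): S=78.4579, K−S=0.0000, hold=0.2920 ⇒ V=0.2920 continue
k=0: (k=0,j=0): S=74.6500, K−S=0.0000, hold=0.7703 ⇒ V=0.7703 continue

price = 0.7703
tree:
0.7703
1.2472 0.2920
1.9794 0.5129 0.0702
3.0665 0.8896 0.1350 0.0052
4.6116 1.5180 0.2590 0.0104 0.0000
6.6834 2.5364 0.4962 0.0208 0.0000 0.0000
9.2456 4.1190 0.9491 0.0416 0.0000 0.0000 0.0000
11.9336 6.4204 1.8116 0.0829 0.0000 0.0000 0.0000 0.0000
14.4912 9.2456 3.4511 0.1655 0.0000 0.0000 0.0000 0.0000 0.0000
16.9247 11.9336 6.4204 0.3303 0.0000 0.0000 0.0000 0.0000 0.0000 0.0000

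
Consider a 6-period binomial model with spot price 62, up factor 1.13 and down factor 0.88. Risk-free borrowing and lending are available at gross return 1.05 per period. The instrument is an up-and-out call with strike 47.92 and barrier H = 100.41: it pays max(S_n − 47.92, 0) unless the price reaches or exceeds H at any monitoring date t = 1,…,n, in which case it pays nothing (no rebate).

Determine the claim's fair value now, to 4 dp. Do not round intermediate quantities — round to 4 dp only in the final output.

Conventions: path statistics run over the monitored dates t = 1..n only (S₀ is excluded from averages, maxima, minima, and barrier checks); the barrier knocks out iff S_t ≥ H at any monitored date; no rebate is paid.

Risk-neutral up-probability p* = (R−d)/(u−d) = (1.05−0.88)/(1.13−0.88) = 0.6800; the claim prices as the p*-weighted sum of path payoffs discounted by R^6.
Enumerate all 2^6 = 64 price paths (U = up ×1.13, D = down ×0.88); each path with k up-moves has probability p*^k·(1−p*)^(6−k).
DDDDDD: M=54.5600, payoff=0.0000, prob=0.001074
UDDDDD: M=70.0600, payoff=0.0000, prob=0.002282
DUDDDD: M=61.6528, payoff=0.0000, prob=0.002282
UUDDDD: M=79.1678, payoff=0.0000, prob=0.004849
DDUDDD: M=54.5600, payoff=0.0000, prob=0.002282
UDUDDD: M=70.0600, payoff=0.0000, prob=0.004849
DUUDDD: M=69.6677, payoff=0.0000, prob=0.004849
UUUDDD: M=89.4596, payoff=13.0442, prob=0.010303
DDDUDD: M=54.5600, payoff=0.0000, prob=0.002282
UDDUDD: M=70.0600, payoff=0.0000, prob=0.004849
DUDUDD: M=61.6528, payoff=0.0000, prob=0.004849
UUDUDD: M=79.1678, payoff=13.0442, prob=0.010303
DDUUDD: M=61.3075, payoff=0.0000, prob=0.004849
UDUUDD: M=78.7245, payoff=13.0442, prob=0.010303
DUUUDD: M=78.7245, payoff=13.0442, prob=0.010303
UUUUDD: M=101.0894, payoff=0.0000, prob=0.021895
DDDDUD: M=54.5600, payoff=0.0000, prob=0.002282
UDDDUD: M=70.0600, payoff=0.0000, prob=0.004849
DUDDUD: M=61.6528, payoff=0.0000, prob=0.004849
UUDDUD: M=79.1678, payoff=13.0442, prob=0.010303
DDUDUD: M=54.5600, payoff=0.0000, prob=0.004849
UDUDUD: M=70.0600, payoff=13.0442, prob=0.010303
DUUDUD: M=69.6677, payoff=13.0442, prob=0.010303
UUUDUD: M=89.4596, payoff=30.3636, prob=0.021895
DDDUUD: M=54.5600, payoff=0.0000, prob=0.004849
UDDUUD: M=70.0600, payoff=13.0442, prob=0.010303
DUDUUD: M=69.2775, payoff=13.0442, prob=0.010303
UUDUUD: M=88.9586, payoff=30.3636, prob=0.021895
DDUUUD: M=69.2775, payoff=13.0442, prob=0.010303
UDUUUD: M=88.9586, payoff=30.3636, prob=0.021895
DUUUUD: M=88.9586, payoff=30.3636, prob=0.021895
UUUUUD: M=114.2310, payoff=0.0000, prob=0.046526
DDDDDU: M=54.5600, payoff=0.0000, prob=0.002282
UDDDDU: M=70.0600, payoff=0.0000, prob=0.004849
DUDDDU: M=61.6528, payoff=0.0000, prob=0.004849
UUDDDU: M=79.1678, payoff=13.0442, prob=0.010303
DDUDDU: M=54.5600, payoff=0.0000, prob=0.004849
UDUDDU: M=70.0600, payoff=13.0442, prob=0.010303
DUUDDU: M=69.6677, payoff=13.0442, prob=0.010303
UUUDDU: M=89.4596, payoff=30.3636, prob=0.021895
DDDUDU: M=54.5600, payoff=0.0000, prob=0.004849
UDDUDU: M=70.0600, payoff=13.0442, prob=0.010303
DUDUDU: M=61.6528, payoff=13.0442, prob=0.010303
UUDUDU: M=79.1678, payoff=30.3636, prob=0.021895
DDUUDU: M=61.3075, payoff=13.0442, prob=0.010303
UDUUDU: M=78.7245, payoff=30.3636, prob=0.021895
DUUUDU: M=78.7245, payoff=30.3636, prob=0.021895
UUUUDU: M=101.0894, payoff=0.0000, prob=0.046526
DDDDUU: M=54.5600, payoff=0.0000, prob=0.004849
UDDDUU: M=70.0600, payoff=13.0442, prob=0.010303
DUDDUU: M=61.6528, payoff=13.0442, prob=0.010303
UUDDUU: M=79.1678, payoff=30.3636, prob=0.021895
DDUDUU: M=60.9642, payoff=13.0442, prob=0.010303
UDUDUU: M=78.2836, payoff=30.3636, prob=0.021895
DUUDUU: M=78.2836, payoff=30.3636, prob=0.021895
UUUDUU: M=100.5233, payoff=0.0000, prob=0.046526
DDDUUU: M=60.9642, payoff=13.0442, prob=0.010303
UDDUUU: M=78.2836, payoff=30.3636, prob=0.021895
DUDUUU: M=78.2836, payoff=30.3636, prob=0.021895
UUDUUU: M=100.5233, payoff=0.0000, prob=0.046526
DDUUUU: M=78.2836, payoff=30.3636, prob=0.021895
UDUUUU: M=100.5233, payoff=0.0000, prob=0.046526
DUUUUU: M=100.5233, payoff=0.0000, prob=0.046526
UUUUUU: M=129.0810, payoff=0.0000, prob=0.098867
Price = Σ prob·payoff / R^6 = 11.995128 / 1.340096 = 8.9509

price = 8.9509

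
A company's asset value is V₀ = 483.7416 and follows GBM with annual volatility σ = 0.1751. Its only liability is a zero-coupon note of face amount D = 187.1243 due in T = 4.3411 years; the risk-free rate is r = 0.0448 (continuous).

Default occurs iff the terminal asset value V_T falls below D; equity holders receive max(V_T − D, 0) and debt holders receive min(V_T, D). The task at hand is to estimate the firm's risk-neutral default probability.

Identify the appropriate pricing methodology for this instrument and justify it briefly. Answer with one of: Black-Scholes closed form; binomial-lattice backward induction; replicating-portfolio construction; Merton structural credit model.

Key observation: a levered firm with one bullet debt due at 4.3411 years is the canonical structural-credit setup: equity is a call on the firm's assets struck at the face value.

framework: Merton structural credit model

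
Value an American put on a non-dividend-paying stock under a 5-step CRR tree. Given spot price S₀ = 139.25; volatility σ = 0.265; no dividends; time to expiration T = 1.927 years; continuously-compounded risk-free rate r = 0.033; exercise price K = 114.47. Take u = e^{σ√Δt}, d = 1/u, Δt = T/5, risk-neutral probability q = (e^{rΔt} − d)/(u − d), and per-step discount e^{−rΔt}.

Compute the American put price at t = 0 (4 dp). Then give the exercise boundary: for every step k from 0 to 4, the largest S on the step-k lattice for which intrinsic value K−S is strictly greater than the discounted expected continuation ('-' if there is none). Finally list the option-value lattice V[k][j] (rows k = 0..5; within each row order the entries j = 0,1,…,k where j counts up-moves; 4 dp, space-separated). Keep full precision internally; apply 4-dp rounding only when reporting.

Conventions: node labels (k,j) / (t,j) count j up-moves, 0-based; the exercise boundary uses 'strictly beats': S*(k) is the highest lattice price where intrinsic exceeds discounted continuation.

params: Δt=0.38540 u=1.17882 d=0.84831 q=0.49769 e^(-rΔt)=0.98736
t_5 payoffs: 53.2972 29.4633 0.0000 0.0000 0.0000 0.0000
t_4: node(4,0) S=72.1117 payoff=42.3583 vs cont=40.9116 → 42.3583 [stop]  node(4,1) S=100.2076 payoff=14.2624 vs cont=14.6127 → 14.6127 [wait]  node(4,2) S=139.2500 payoff=0.0000 vs cont=0.0000 → 0.0000 [wait]  node(4,3) S=193.5040 payoff=0.0000 vs cont=0.0000 → 0.0000 [wait]  node(4,4) S=268.8961 payoff=0.0000 vs cont=0.0000 → 0.0000 [wait]  ⇒ S*(4)=72.1117
t_3: node(3,0) S=85.0067 payoff=29.4633 vs cont=28.1888 → 29.4633 [stop]  node(3,1) S=118.1266 payoff=0.0000 vs cont=7.2473 → 7.2473 [wait]  node(3,2) S=164.1506 payoff=0.0000 vs cont=0.0000 → 0.0000 [wait]  node(3,3) S=228.1063 payoff=0.0000 vs cont=0.0000 → 0.0000 [wait]  ⇒ S*(3)=85.0067
t_2: node(2,0) S=100.2076 payoff=14.2624 vs cont=18.1740 → 18.1740 [wait]  node(2,1) S=139.2500 payoff=0.0000 vs cont=3.5944 → 3.5944 [wait]  node(2,2) S=193.5040 payoff=0.0000 vs cont=0.0000 → 0.0000 [wait]  ⇒ S*(2)=-
t_1: node(1,0) S=118.1266 payoff=0.0000 vs cont=10.7799 → 10.7799 [wait]  node(1,1) S=164.1506 payoff=0.0000 vs cont=1.7827 → 1.7827 [wait]  ⇒ S*(1)=-
t_0: node(0,0) S=139.2500 payoff=0.0000 vs cont=6.2224 → 6.2224 [wait]  ⇒ S*(0)=-

price = 6.2224
boundary = - - - 85.0067 72.1117
tree:
6.2224
10.7799 1.7827
18.1740 3.5944 0.0000
29.4633 7.2473 0.0000 0.0000
42.3583 14.6127 0.0000 0.0000 0.0000
53.2972 29.4633 0.0000 0.0000 0.0000 0.0000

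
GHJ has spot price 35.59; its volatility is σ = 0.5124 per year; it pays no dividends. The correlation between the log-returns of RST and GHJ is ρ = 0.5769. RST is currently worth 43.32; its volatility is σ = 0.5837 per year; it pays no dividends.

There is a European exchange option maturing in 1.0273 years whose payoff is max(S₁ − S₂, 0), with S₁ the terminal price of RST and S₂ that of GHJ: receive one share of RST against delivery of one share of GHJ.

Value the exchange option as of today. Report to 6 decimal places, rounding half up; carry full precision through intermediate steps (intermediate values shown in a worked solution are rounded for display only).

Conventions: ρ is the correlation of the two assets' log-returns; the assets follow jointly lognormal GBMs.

exchange price = 12.444492

σ_eff = √(σ₁² + σ₂² − 2ρσ₁σ₂) = √(0.5837² + 0.5124² − 2·0.5769·0.5837·0.5124) = 0.508106
d₁ = (ln(S₁/S₂) + (q₂ − q₁ + σ_eff²/2)T) / (σ_eff√T) = (ln(43.32/35.59) + (0.0 − 0.0 + 0.129086)·1.0273) / 0.514995 = 0.639151
d₂ = d₁ − σ_eff√T = 0.639151 − 0.514995 = 0.124156
N(d₁) = 0.738638,  N(d₂) = 0.549404
V = S₁·e^{−q₁T}·N(d₁) − S₂·e^{−q₂T}·N(d₂) = 31.997785 − 19.553293 = 12.444492
Key observation: the rate r is irrelevant here: denominating values in GHJ turns the exchange into a ratio option on S₁/S₂, and discounting at r drops out.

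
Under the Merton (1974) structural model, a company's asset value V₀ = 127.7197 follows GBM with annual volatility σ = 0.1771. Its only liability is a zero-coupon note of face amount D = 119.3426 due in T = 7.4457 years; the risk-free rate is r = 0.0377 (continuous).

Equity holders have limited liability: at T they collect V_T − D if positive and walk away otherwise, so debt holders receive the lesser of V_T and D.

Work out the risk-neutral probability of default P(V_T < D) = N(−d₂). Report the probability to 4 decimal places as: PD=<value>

With assets at 127.7197 and a single debt payment of 119.3426 at 7.4457 years:
d₁ = [ln(V₀/D) + (r + σ²/2)T] / (σ√T)
   = [ln(127.7197/119.3426) + (0.0377 + 0.5·0.1771²)·7.4457] / (0.1771·√7.4457)
   = [0.067840 + 0.397468] / 0.483249 = 0.962872
d₂ = d₁ − σ√T = 0.962872 − 0.483249 = 0.479623
risk-neutral PD = N(−d₂) = N(-0.479623) = 0.315748

PD=0.3157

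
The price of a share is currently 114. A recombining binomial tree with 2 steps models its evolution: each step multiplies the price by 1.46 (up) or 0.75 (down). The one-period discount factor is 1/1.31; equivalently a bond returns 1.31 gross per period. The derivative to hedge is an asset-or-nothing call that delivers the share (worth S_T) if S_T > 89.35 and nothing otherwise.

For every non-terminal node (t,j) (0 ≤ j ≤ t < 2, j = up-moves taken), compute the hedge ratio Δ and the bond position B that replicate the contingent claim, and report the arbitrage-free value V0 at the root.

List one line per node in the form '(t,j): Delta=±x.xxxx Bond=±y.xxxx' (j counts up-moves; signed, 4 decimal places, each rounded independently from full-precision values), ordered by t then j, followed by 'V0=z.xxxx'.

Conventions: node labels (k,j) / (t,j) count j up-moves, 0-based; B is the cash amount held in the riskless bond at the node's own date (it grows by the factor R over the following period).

(0,0): Delta=1.1278 Bond=-16.2335
(1,0): Delta=2.0563 Bond=-100.6585
(1,1): Delta=1.0000 Bond=0.0000
V0=112.3322

Since d<R<u, set p* = (R−d)/(u−d) = 0.7887; price each node as the discounted p*-expectation of its children.
Terminal payoffs: V(2,0)=0.0000, V(2,1)=124.8300, V(2,2)=243.0024
  t=1,j=0: stock 85.5000 → up 124.8300 (V=124.8300), down 64.1250 (V=0.0000). Price 75.1584; hedge Δ=2.0563, bond B=-100.6585.
  t=1,j=1: stock 166.4400 → up 243.0024 (V=243.0024), down 124.8300 (V=124.8300). Price 166.4400; hedge Δ=1.0000, bond B=0.0000.
  t=0,j=0: stock 114.0000 → up 166.4400 (V=166.4400), down 85.5000 (V=75.1584). Price 112.3322; hedge Δ=1.1278, bond B=-16.2335.
Check: Δ(0,0)·S0 + B(0,0) = 112.3322 = V0.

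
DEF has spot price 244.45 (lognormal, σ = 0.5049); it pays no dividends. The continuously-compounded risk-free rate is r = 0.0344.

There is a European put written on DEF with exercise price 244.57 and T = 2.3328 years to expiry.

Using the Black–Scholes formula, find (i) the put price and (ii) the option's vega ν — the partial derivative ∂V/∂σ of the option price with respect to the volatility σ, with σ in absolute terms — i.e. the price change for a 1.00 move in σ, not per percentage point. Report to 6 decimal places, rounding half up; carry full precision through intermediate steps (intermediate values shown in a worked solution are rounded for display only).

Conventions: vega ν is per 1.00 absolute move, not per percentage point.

σ√T = 0.5049·√2.3328 = 0.771159
d₁ = (ln(S/K) + (r+σ²/2)T) / (σ√T) = (ln(244.45/244.57) + (0.0344+0.5049²/2)·2.3328) / 0.771159 = (-0.000491 + 0.377592) / 0.771159 = 0.489005
d₂ = d₁ − σ√T = 0.489005 − 0.771159 = -0.282154
e^{−rT} = 0.922887
N(−d₁) = 0.312419,  N(−d₂) = 0.611087
Put price V = K·e^{−rT}·N(−d₂) − S·N(−d₁) = 137.928837 − 76.370829 = 61.558008
φ(d₁) = (1/√(2π))·e^{−d₁²/2} = 0.353985
ν = S·φ(d₁)·√T = 132.164037

price = 61.558008
ν = 132.164037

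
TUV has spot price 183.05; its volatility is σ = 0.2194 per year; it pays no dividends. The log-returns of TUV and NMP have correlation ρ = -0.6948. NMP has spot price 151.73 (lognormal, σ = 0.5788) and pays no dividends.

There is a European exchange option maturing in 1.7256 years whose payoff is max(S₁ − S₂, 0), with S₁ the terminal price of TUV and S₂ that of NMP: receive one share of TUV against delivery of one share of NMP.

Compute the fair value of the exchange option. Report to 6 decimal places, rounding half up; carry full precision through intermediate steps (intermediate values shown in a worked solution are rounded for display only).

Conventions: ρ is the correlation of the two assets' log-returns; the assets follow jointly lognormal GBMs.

exchange price = 79.788359

σ_eff = √(σ₁² + σ₂² − 2ρσ₁σ₂) = √(0.2194² + 0.5788² − 2·-0.6948·0.2194·0.5788) = 0.748070
d₁ = (ln(S₁/S₂) + (q₂ − q₁ + σ_eff²/2)T) / (σ_eff√T) = (ln(183.05/151.73) + (0.0 − 0.0 + 0.279805)·1.7256) / 0.982681 = 0.682305
d₂ = d₁ − σ_eff√T = 0.682305 − 0.982681 = -0.300376
N(d₁) = 0.752477,  N(d₂) = 0.381945
V = S₁·e^{−q₁T}·N(d₁) − S₂·e^{−q₂T}·N(d₂) = 137.740876 − 57.952517 = 79.788359
Key observation: r never enters — measured in units of NMP, the claim is a call on S₁/S₂ struck at 1, so only the dividend yields and σ_eff matter.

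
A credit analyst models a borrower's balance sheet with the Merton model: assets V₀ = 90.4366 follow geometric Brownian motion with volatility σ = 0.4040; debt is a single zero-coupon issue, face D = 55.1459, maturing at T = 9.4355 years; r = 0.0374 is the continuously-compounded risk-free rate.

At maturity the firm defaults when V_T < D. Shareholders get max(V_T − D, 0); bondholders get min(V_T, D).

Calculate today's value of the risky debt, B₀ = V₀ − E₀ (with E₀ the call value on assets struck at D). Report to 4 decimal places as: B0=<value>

With assets at 90.4366 and a single debt payment of 55.1459 at 9.4355 years:
d₁ = [ln(V₀/D) + (r + σ²/2)T] / (σ√T)
   = [ln(90.4366/55.1459) + (0.0374 + 0.5·0.4040²)·9.4355] / (0.4040·√9.4355)
   = [0.494667 + 1.122900] / 1.240977 = 1.303462
d₂ = d₁ − σ√T = 1.303462 − 1.240977 = 0.062485
N(d₁) = 0.903791,  N(d₂) = 0.524912,  e^(−rT) = 0.702656
E₀ = V₀·N(d₁) − D·e^(−rT)·N(d₂)
   = 90.4366·0.903791 − 55.1459·0.702656·0.524912 = 61.396236
B₀ = V₀ − E₀ = 90.4366 − 61.396236 = 29.040364

B0=29.0404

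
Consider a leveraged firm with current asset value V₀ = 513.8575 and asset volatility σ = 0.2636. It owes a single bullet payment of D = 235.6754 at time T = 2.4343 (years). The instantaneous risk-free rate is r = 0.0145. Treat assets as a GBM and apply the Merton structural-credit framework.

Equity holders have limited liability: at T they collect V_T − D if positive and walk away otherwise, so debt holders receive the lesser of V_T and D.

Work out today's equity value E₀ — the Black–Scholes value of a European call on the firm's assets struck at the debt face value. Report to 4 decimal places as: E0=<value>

E0=287.5908

With assets at 513.8575 and a single debt payment of 235.6754 at 2.4343 years:
d₁ = [ln(V₀/D) + (r + σ²/2)T] / (σ√T)
   = [ln(513.8575/235.6754) + (0.0145 + 0.5·0.2636²)·2.4343] / (0.2636·√2.4343)
   = [0.779491 + 0.119871] / 0.411275 = 2.186764
d₂ = d₁ − σ√T = 2.186764 − 0.411275 = 1.775489
N(d₁) = 0.985620,  N(d₂) = 0.962091,  e^(−rT) = 0.965318
E₀ = V₀·N(d₁) − D·e^(−rT)·N(d₂)
   = 513.8575·0.985620 − 235.6754·0.965318·0.962091 = 287.590781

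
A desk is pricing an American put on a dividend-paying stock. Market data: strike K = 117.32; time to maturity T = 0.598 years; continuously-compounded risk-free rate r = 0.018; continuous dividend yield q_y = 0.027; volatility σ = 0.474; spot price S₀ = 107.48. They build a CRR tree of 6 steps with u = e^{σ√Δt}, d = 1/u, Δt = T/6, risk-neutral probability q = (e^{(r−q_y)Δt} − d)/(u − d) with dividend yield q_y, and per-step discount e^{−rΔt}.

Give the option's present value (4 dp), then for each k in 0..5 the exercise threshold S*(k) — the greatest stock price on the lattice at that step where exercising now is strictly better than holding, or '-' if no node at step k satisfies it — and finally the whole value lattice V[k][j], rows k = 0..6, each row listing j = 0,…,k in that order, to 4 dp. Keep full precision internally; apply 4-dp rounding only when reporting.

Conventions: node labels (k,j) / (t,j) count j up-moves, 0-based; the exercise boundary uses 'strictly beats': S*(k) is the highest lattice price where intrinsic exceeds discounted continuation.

price = 22.1880
boundary = - - - 68.6059 59.0708 68.6059
tree:
22.1880
29.8915 13.2195
38.9257 19.3891 6.0190
48.7141 27.5720 9.8462 1.5439
58.2492 37.6613 15.8201 2.8625 0.0000
66.4591 48.7141 24.8164 5.3073 0.0000 0.0000
73.5279 58.2492 37.6398 9.8400 0.0000 0.0000 0.0000

Δt=0.09967  u=1.16142  d=0.86102  q=0.45967  discount=0.99821
step 6 (expiry): payoffs max(K−S,0) = 73.5279 58.2492 37.6398 9.8400 0.0000 0.0000 0.0000
step 5: (k=5,j=0): S=50.8609, K−S=66.4591, hold=66.3855 ⇒ V=66.4591 exercise | (k=5,j=1): S=68.6059, K−S=48.7141, hold=48.6882 ⇒ V=48.7141 exercise | (k=5,j=2): S=92.5420, K−S=24.7780, hold=24.8164 ⇒ V=24.8164 continue | (k=5,j=3): S=124.8292, K−S=0.0000, hold=5.3073 ⇒ V=5.3073 continue | (k=5,j=4): S=168.3812, K−S=0.0000, hold=0.0000 ⇒ V=0.0000 continue | (k=5,j=5): S=227.1282, K−S=0.0000, hold=0.0000 ⇒ V=0.0000 continue  boundary S*=68.6059
step 4: (k=4,j=0): S=59.0708, K−S=58.2492, hold=58.1976 ⇒ V=58.2492 exercise | (k=4,j=1): S=79.6802, K−S=37.6398, hold=37.6613 ⇒ V=37.6613 continue | (k=4,j=2): S=107.4800, K−S=9.8400, hold=15.8201 ⇒ V=15.8201 continue | (k=4,j=3): S=144.9790, K−S=0.0000, hold=2.8625 ⇒ V=2.8625 continue | (k=4,j=4): S=195.5610, K−S=0.0000, hold=0.0000 ⇒ V=0.0000 continue  boundary S*=59.0708
step 3: (k=3,j=0): S=68.6059, K−S=48.7141, hold=48.6980 ⇒ V=48.7141 exercise | (k=3,j=1): S=92.5420, K−S=24.7780, hold=27.5720 ⇒ V=27.5720 continue | (k=3,j=2): S=124.8292, K−S=0.0000, hold=9.8462 ⇒ V=9.8462 continue | (k=3,j=3): S=168.3812, K−S=0.0000, hold=1.5439 ⇒ V=1.5439 continue  boundary S*=68.6059
step 2: (k=2,j=0): S=79.6802, K−S=37.6398, hold=38.9257 ⇒ V=38.9257 continue | (k=2,j=1): S=107.4800, K−S=9.8400, hold=19.3891 ⇒ V=19.3891 continue | (k=2,j=2): S=144.9790, K−S=0.0000, hold=6.0190 ⇒ V=6.0190 continue  boundary S*=-
step 1: (k=1,j=0): S=92.5420, K−S=24.7780, hold=29.8915 ⇒ V=29.8915 continue | (k=1,j=1): S=124.8292, K−S=0.0000, hold=13.2195 ⇒ V=13.2195 continue  boundary S*=-
step 0: (k=0,j=0): S=107.4800, K−S=9.8400, hold=22.1880 ⇒ V=22.1880 continue  boundary S*=-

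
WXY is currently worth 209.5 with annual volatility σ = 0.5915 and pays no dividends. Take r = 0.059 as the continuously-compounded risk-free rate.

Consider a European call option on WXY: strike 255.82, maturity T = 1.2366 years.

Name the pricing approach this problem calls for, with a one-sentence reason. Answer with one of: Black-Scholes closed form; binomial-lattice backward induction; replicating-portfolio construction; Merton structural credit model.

Key observation: a European claim on WXY (strike 255.82) — a lognormal (GBM) underlying with constant rate and volatility — has an exact closed-form value; no lattice or capital structure is involved.

framework: Black-Scholes closed form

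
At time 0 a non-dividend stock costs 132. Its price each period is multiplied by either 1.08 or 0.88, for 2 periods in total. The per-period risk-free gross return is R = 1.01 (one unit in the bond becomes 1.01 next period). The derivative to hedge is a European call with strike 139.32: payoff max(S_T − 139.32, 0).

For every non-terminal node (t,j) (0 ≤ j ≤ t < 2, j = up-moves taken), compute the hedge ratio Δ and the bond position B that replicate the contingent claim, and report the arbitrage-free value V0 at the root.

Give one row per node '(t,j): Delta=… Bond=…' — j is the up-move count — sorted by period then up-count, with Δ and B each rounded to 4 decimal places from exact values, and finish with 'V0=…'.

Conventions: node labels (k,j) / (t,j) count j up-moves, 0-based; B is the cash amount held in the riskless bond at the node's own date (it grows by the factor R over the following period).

The replicating-portfolio and risk-neutral prices coincide; use p* = (1.01−0.88)/(1.08−0.88) = 0.6500 for the latter.
Terminal payoffs: V(2,0)=0.0000, V(2,1)=0.0000, V(2,2)=14.6448
(1,0): S=116.1600. Δ = (V_up−V_dn)/(S_up−S_dn) = (0.0000−0.0000)/(125.4528−102.2208) = 0.0000. V = [p*·0.0000 + (1−p*)·0.0000]/1.01 = 0.0000. B = V − Δ·S = 0.0000.
(1,1): S=142.5600. Δ = (V_up−V_dn)/(S_up−S_dn) = (14.6448−0.0000)/(153.9648−125.4528) = 0.5136. V = [p*·14.6448 + (1−p*)·0.0000]/1.01 = 9.4249. B = V − Δ·S = -63.7991.
(0,0): S=132.0000. Δ = (V_up−V_dn)/(S_up−S_dn) = (9.4249−0.0000)/(142.5600−116.1600) = 0.3570. V = [p*·9.4249 + (1−p*)·0.0000]/1.01 = 6.0655. B = V − Δ·S = -41.0588.
Check: Δ(0,0)·S0 + B(0,0) = 6.0655 = V0.

(0,0): Delta=0.3570 Bond=-41.0588
(1,0): Delta=0.0000 Bond=0.0000
(1,1): Delta=0.5136 Bond=-63.7991
V0=6.0655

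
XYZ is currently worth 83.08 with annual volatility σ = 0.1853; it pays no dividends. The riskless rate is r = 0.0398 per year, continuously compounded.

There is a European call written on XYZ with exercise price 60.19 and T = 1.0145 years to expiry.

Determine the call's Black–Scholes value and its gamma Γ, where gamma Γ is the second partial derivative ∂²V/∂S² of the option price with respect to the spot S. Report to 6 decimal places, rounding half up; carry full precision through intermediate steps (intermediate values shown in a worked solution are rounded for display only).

price = 25.399162
Γ = 0.003235

σ√T = 0.1853·√1.0145 = 0.186639
d₁ = (ln(S/K) + (r+σ²/2)T) / (σ√T) = (ln(83.08/60.19) + (0.0398+0.1853²/2)·1.0145) / 0.186639 = (0.322298 + 0.057794) / 0.186639 = 2.036513
d₂ = d₁ − σ√T = 2.036513 − 0.186639 = 1.849874
e^{−rT} = 0.960427
N(d₁) = 0.979151,  N(d₂) = 0.967834
Call price V = S·N(d₁) − K·e^{−rT}·N(d₂) = 81.347828 − 55.948666 = 25.399162
φ(d₁) = (1/√(2π))·e^{−d₁²/2} = 0.050155
Γ = φ(d₁) / (S·σ·√T) = 0.003235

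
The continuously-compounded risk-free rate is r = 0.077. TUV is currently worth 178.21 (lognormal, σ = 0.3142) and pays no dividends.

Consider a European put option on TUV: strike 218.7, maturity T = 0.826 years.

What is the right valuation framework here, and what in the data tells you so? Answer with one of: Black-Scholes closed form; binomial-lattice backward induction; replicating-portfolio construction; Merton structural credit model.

Key observation: everything needed for the exact continuous-time valuation of the European put on TUV (strike 218.7) is given, and no feature rules the closed form out.

framework: Black-Scholes closed form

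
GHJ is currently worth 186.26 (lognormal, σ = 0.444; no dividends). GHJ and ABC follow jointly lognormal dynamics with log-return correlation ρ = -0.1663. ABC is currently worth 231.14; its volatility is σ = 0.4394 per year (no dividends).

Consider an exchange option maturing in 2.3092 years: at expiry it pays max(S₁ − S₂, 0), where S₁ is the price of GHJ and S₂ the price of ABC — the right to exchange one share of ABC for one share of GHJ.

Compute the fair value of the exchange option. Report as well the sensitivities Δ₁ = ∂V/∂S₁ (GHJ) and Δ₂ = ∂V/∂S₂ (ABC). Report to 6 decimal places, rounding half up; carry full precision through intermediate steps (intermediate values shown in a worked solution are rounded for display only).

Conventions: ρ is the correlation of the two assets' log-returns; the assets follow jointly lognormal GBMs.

σ_eff = √(σ₁² + σ₂² − 2ρσ₁σ₂) = √(0.444² + 0.4394² − 2·-0.1663·0.444·0.4394) = 0.674608
d₁ = (ln(S₁/S₂) + (q₂ − q₁ + σ_eff²/2)T) / (σ_eff√T) = (ln(186.26/231.14) + (0.0 − 0.0 + 0.227548)·2.3092) / 1.025138 = 0.301983
d₂ = d₁ − σ_eff√T = 0.301983 − 1.025138 = -0.723155
N(d₁) = 0.618667,  N(d₂) = 0.234792
V = S₁·e^{−q₁T}·N(d₁) − S₂·e^{−q₂T}·N(d₂) = 115.233006 − 54.269867 = 60.963138
Key observation: no risk-free rate is needed — with the second asset as numeraire the exchange option is a call on the ratio S₁/S₂, and r cancels out of the value.
Δ₁ = e^{−q₁T}·N(d₁) = 0.618667;  Δ₂ = −e^{−q₂T}·N(d₂) = -0.234792

exchange price = 60.963138
Δ1 = 0.618667
Δ2 = -0.234792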